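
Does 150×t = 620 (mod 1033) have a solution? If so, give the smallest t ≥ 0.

gcd(150, 1033) = 1, so a unique solution mod 1033 exists.
150⁻¹ ≡ 365 (mod 1033).
t ≡ 365×620 ≡ 73 (mod 1033).

73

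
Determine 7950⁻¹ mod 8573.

8573 = 1*7950 + 623
7950 = 12*623 + 474
623 = 1*474 + 149
474 = 3*149 + 27
149 = 5*27 + 14
27 = 1*14 + 13
14 = 1*13 + 1
13 = 13*1 + 0
gcd(7950, 8573) = 1, so the inverse exists.
Bézout: 1 = 587*8573 − 633*7950.
So 7950⁻¹ ≡ −633 ≡ 7940 (mod 8573).

7940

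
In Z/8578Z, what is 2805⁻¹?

8578 = 3*2805 + 163
2805 = 17*163 + 34
163 = 4*34 + 27
34 = 1*27 + 7
27 = 3*7 + 6
7 = 1*6 + 1
6 = 6*1 + 0
gcd(2805, 8578) = 1, so the inverse exists.
Bézout: 1 = −413*8578 + 1263*2805.
So 2805⁻¹ ≡ 1263 (mod 8578).

1263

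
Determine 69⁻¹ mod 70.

69

Run the extended Euclidean algorithm:
70 = 1×69 + 1
69 = 69×1 + 0
gcd(69, 70) = 1, so the inverse exists.
Bézout: 1 = 1×70 − 1×69.
So 69⁻¹ ≡ −1 ≡ 69 (mod 70).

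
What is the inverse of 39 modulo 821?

By the extended Euclidean algorithm:
821 = 21×39 + 2
39 = 19×2 + 1
2 = 2×1 + 0
gcd(39, 821) = 1, so the inverse exists.
Back-substitute for 1:
1 = 1×39 − 19×2
  = −19×821 + 400×39
So 39⁻¹ ≡ 400 (mod 821).

400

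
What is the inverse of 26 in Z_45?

By the extended Euclidean algorithm:
45 = 1×26 + 19
26 = 1×19 + 7
19 = 2×7 + 5
7 = 1×5 + 2
5 = 2×2 + 1
2 = 2×1 + 0
gcd(26, 45) = 1, so the inverse exists.
Back-substitute for 1:
1 = 1×5 − 2×2
  = −2×7 + 3×5
  = 3×19 − 8×7
  = −8×26 + 11×19
  = 11×45 − 19×26
So 26⁻¹ ≡ −19 ≡ 26 (mod 45).

26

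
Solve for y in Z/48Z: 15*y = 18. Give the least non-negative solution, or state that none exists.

14

gcd(15, 48) = 3, and 3 | 18, so solutions exist.
Divide through by 3: 5*y ≡ 6 mod 16.
5⁻¹ ≡ 13 (mod 16).
y ≡ 13*6 ≡ 14 (mod 16).
The smallest non-negative solution is y = 14.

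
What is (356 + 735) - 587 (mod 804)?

356 + 735 = 1091 ≡ 287 (mod 804)
287 - 587 = -300 ≡ 504 (mod 804)

504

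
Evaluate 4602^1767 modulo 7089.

3951

Using repeated squaring:
1767 in binary is 11011100111, i.e. 1767 = 1024 + 512 + 128 + 64 + 32 + 4 + 2 + 1.
4602^1 ≡ 4602 (mod 7089)
4602^2 ≡ 4602^2 = 21178404 ≡ 3561 (mod 7089)
4602^4 ≡ 3561^2 = 12680721 ≡ 5589 (mod 7089)
4602^8 ≡ 5589^2 = 31236921 ≡ 2787 (mod 7089)
4602^16 ≡ 2787^2 = 7767369 ≡ 4914 (mod 7089)
4602^32 ≡ 4914^2 = 24147396 ≡ 2262 (mod 7089)
4602^64 ≡ 2262^2 = 5116644 ≡ 5475 (mod 7089)
4602^128 ≡ 5475^2 = 29975625 ≡ 3333 (mod 7089)
4602^256 ≡ 3333^2 = 11108889 ≡ 426 (mod 7089)
4602^512 ≡ 426^2 = 181476 ≡ 4251 (mod 7089)
4602^1024 ≡ 4251^2 = 18071001 ≡ 1140 (mod 7089)
4602^1767 = 4602^1024 * 4602^512 * 4602^128 * 4602^64 * 4602^32 * 4602^4 * 4602^2 * 4602^1 ≡ 1140 * 4251 * 3333 * 5475 * 2262 * 5589 * 3561 * 4602 (mod 7089).
Accumulate the product:
1140 * 4251 = 4846140 ≡ 4353
4353 * 3333 = 14508549 ≡ 4455
4455 * 5475 = 24391125 ≡ 4965
4965 * 2262 = 11230830 ≡ 1854
1854 * 5589 = 10362006 ≡ 4977
4977 * 3561 = 17723097 ≡ 597
597 * 4602 = 2747394 ≡ 3951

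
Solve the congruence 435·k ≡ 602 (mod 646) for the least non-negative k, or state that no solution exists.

gcd(435, 646) = 1, so a unique solution mod 646 exists.
435⁻¹ ≡ 199 (mod 646).
k ≡ 199·602 ≡ 288 (mod 646).

288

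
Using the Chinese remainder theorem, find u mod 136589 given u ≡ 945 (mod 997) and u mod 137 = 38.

23876

997⁻¹ mod 137: 997·119 ≡ 1 (mod 137), so 997⁻¹ ≡ 119.
u = 945 + 997·((38 − 945)·119 mod 137) = 945 + 997·23 = 23876.
Check: 23876 mod 997 = 945, 23876 mod 137 = 38. ✓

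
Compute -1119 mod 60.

21

-1119 = -19×60 + 21, so -1119 ≡ 21 (mod 60).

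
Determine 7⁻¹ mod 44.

44 = 6·7 + 2
7 = 3·2 + 1
2 = 2·1 + 0
gcd(7, 44) = 1, so the inverse exists.
Back-substitute for 1:
1 = 1·7 − 3·2
  = −3·44 + 19·7
So 7⁻¹ ≡ 19 (mod 44).

19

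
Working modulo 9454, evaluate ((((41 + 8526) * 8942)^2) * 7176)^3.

41 + 8526 = 8567
8567 * 8942 = 76606114 ≡ 352 (mod 9454)
(352)^2 ≡ 1002 (mod 9454)
1002 * 7176 = 7190352 ≡ 5312 (mod 9454)
(5312)^3 ≡ 8448 (mod 9454)

8448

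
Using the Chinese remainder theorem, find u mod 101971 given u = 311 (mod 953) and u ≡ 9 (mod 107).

69880

953⁻¹ mod 107: 953*32 ≡ 1 (mod 107), so 953⁻¹ ≡ 32.
u = 311 + 953*((9 − 311)*32 mod 107) = 311 + 953*73 = 69880.
Check: 69880 mod 953 = 311, 69880 mod 107 = 9. ✓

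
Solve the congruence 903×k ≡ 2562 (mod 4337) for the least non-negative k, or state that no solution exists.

608

gcd(903, 4337) = 1, so a unique solution mod 4337 exists.
903⁻¹ ≡ 999 (mod 4337).
k ≡ 999×2562 ≡ 608 (mod 4337).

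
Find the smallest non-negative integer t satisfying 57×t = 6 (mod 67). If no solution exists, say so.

gcd(57, 67) = 1, so a unique solution mod 67 exists.
57⁻¹ ≡ 20 (mod 67).
t ≡ 20×6 ≡ 53 (mod 67).

53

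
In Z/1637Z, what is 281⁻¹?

By the extended Euclidean algorithm:
1637 = 5·281 + 232
281 = 1·232 + 49
232 = 4·49 + 36
49 = 1·36 + 13
36 = 2·13 + 10
13 = 1·10 + 3
10 = 3·3 + 1
3 = 3·1 + 0
gcd(281, 1637) = 1, so the inverse exists.
Bézout: 1 = 86·1637 − 501·281.
So 281⁻¹ ≡ −501 ≡ 1136 (mod 1637).

1136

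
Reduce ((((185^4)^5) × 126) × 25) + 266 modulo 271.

173

(185)^4 ≡ 8 (mod 271)
(8)^5 ≡ 248 (mod 271)
248 × 126 = 31248 ≡ 83 (mod 271)
83 × 25 = 2075 ≡ 178 (mod 271)
178 + 266 = 444 ≡ 173 (mod 271)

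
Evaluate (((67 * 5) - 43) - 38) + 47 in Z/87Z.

67 * 5 = 335 ≡ 74 (mod 87)
74 - 43 = 31
31 - 38 = -7 ≡ 80 (mod 87)
80 + 47 = 127 ≡ 40 (mod 87)

40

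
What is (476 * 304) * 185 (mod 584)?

476 * 304 = 144704 ≡ 456 (mod 584)
456 * 185 = 84360 ≡ 264 (mod 584)

264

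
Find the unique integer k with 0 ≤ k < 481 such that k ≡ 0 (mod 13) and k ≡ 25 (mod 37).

13⁻¹ mod 37: 13·20 ≡ 1 (mod 37), so 13⁻¹ ≡ 20.
k = 0 + 13·((25 − 0)·20 mod 37) = 0 + 13·19 = 247.

247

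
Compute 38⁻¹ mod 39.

Run the extended Euclidean algorithm:
39 = 1*38 + 1
38 = 38*1 + 0
gcd(38, 39) = 1, so the inverse exists.
Bézout: 1 = 1*39 − 1*38.
So 38⁻¹ ≡ −1 ≡ 38 (mod 39).

38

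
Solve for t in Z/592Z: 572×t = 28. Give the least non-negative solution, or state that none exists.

117

gcd(572, 592) = 4, and 4 | 28, so solutions exist.
Divide through by 4: 143×t = 7 (mod 148).
143⁻¹ ≡ 59 (mod 148).
t ≡ 59×7 ≡ 117 (mod 148).
The smallest non-negative solution is t = 117.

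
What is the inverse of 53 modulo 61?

38

61 = 1·53 + 8
53 = 6·8 + 5
8 = 1·5 + 3
5 = 1·3 + 2
3 = 1·2 + 1
2 = 2·1 + 0
gcd(53, 61) = 1, so the inverse exists.
Bézout: 1 = 20·61 − 23·53.
So 53⁻¹ ≡ −23 ≡ 38 (mod 61).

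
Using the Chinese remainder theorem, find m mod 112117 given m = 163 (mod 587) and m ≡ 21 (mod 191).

587⁻¹ mod 191: 587*41 ≡ 1 (mod 191), so 587⁻¹ ≡ 41.
m = 163 + 587*((21 − 163)*41 mod 191) = 163 + 587*99 = 58276.

58276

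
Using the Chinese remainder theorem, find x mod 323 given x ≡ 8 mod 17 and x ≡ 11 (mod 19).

17⁻¹ mod 19: 17·9 ≡ 1 (mod 19), so 17⁻¹ ≡ 9.
x = 8 + 17·((11 − 8)·9 mod 19) = 8 + 17·8 = 144.

144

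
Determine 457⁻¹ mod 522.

By the extended Euclidean algorithm:
522 = 1×457 + 65
457 = 7×65 + 2
65 = 32×2 + 1
2 = 2×1 + 0
gcd(457, 522) = 1, so the inverse exists.
Bézout: 1 = 225×522 − 257×457.
So 457⁻¹ ≡ −257 ≡ 265 (mod 522).

265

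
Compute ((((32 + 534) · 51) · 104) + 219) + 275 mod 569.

32 + 534 = 566
566 · 51 = 28866 ≡ 416 (mod 569)
416 · 104 = 43264 ≡ 20 (mod 569)
20 + 219 = 239
239 + 275 = 514

514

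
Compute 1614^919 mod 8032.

3488

919 in binary is 1110010111, i.e. 919 = 512 + 256 + 128 + 16 + 4 + 2 + 1.
1614^1 ≡ 1614 (mod 8032)
1614^2 ≡ 1614^2 = 2604996 ≡ 2628 (mod 8032)
1614^4 ≡ 2628^2 = 6906384 ≡ 6896 (mod 8032)
1614^8 ≡ 6896^2 = 47554816 ≡ 5376 (mod 8032)
1614^16 ≡ 5376^2 = 28901376 ≡ 2240 (mod 8032)
1614^32 ≡ 2240^2 = 5017600 ≡ 5632 (mod 8032)
1614^64 ≡ 5632^2 = 31719424 ≡ 1056 (mod 8032)
1614^128 ≡ 1056^2 = 1115136 ≡ 6720 (mod 8032)
1614^256 ≡ 6720^2 = 45158400 ≡ 2496 (mod 8032)
1614^512 ≡ 2496^2 = 6230016 ≡ 5216 (mod 8032)
1614^919 = 1614^512 × 1614^256 × 1614^128 × 1614^16 × 1614^4 × 1614^2 × 1614^1 ≡ 5216 × 2496 × 6720 × 2240 × 6896 × 2628 × 1614 (mod 8032).
Accumulate the product:
5216 × 2496 = 13019136 ≡ 7296
7296 × 6720 = 49029120 ≡ 1792
1792 × 2240 = 4014080 ≡ 6112
6112 × 6896 = 42148352 ≡ 4448
4448 × 2628 = 11689344 ≡ 2784
2784 × 1614 = 4493376 ≡ 3488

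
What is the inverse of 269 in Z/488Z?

By the extended Euclidean algorithm:
488 = 1·269 + 219
269 = 1·219 + 50
219 = 4·50 + 19
50 = 2·19 + 12
19 = 1·12 + 7
12 = 1·7 + 5
7 = 1·5 + 2
5 = 2·2 + 1
2 = 2·1 + 0
gcd(269, 488) = 1, so the inverse exists.
Back-substitute for 1:
1 = 1·5 − 2·2
  = −2·7 + 3·5
  = 3·12 − 5·7
  = −5·19 + 8·12
  = 8·50 − 21·19
  = −21·219 + 92·50
  = 92·269 − 113·219
  = −113·488 + 205·269
So 269⁻¹ ≡ 205 (mod 488).

205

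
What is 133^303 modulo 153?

Using repeated squaring:
303 in binary is 100101111, i.e. 303 = 256 + 32 + 8 + 4 + 2 + 1.
133^1 ≡ 133 (mod 153)
133^2 ≡ 133^2 = 17689 ≡ 94 (mod 153)
133^4 ≡ 94^2 = 8836 ≡ 115 (mod 153)
133^8 ≡ 115^2 = 13225 ≡ 67 (mod 153)
133^16 ≡ 67^2 = 4489 ≡ 52 (mod 153)
133^32 ≡ 52^2 = 2704 ≡ 103 (mod 153)
133^64 ≡ 103^2 = 10609 ≡ 52 (mod 153)
133^128 ≡ 52^2 = 2704 ≡ 103 (mod 153)
133^256 ≡ 103^2 = 10609 ≡ 52 (mod 153)
133^303 = 133^256 · 133^32 · 133^8 · 133^4 · 133^2 · 133^1 ≡ 52 · 103 · 67 · 115 · 94 · 133 (mod 153).
Accumulate the product:
52 · 103 = 5356 ≡ 1
1 · 67 = 67
67 · 115 = 7705 ≡ 55
55 · 94 = 5170 ≡ 121
121 · 133 = 16093 ≡ 28

28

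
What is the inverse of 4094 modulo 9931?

9686

Run the extended Euclidean algorithm:
9931 = 2×4094 + 1743
4094 = 2×1743 + 608
1743 = 2×608 + 527
608 = 1×527 + 81
527 = 6×81 + 41
81 = 1×41 + 40
41 = 1×40 + 1
40 = 40×1 + 0
gcd(4094, 9931) = 1, so the inverse exists.
Back-substitute for 1:
1 = 1×41 − 1×40
  = −1×81 + 2×41
  = 2×527 − 13×81
  = −13×608 + 15×527
  = 15×1743 − 43×608
  = −43×4094 + 101×1743
  = 101×9931 − 245×4094
So 4094⁻¹ ≡ −245 ≡ 9686 (mod 9931).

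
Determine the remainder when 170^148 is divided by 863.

639

148 in binary is 10010100, i.e. 148 = 128 + 16 + 4.
170^1 ≡ 170 (mod 863)
170^2 ≡ 170^2 = 28900 ≡ 421 (mod 863)
170^4 ≡ 421^2 = 177241 ≡ 326 (mod 863)
170^8 ≡ 326^2 = 106276 ≡ 127 (mod 863)
170^16 ≡ 127^2 = 16129 ≡ 595 (mod 863)
170^32 ≡ 595^2 = 354025 ≡ 195 (mod 863)
170^64 ≡ 195^2 = 38025 ≡ 53 (mod 863)
170^128 ≡ 53^2 = 2809 ≡ 220 (mod 863)
170^148 = 170^128 × 170^16 × 170^4 ≡ 220 × 595 × 326 (mod 863).
Accumulate the product:
220 × 595 = 130900 ≡ 587
587 × 326 = 191362 ≡ 639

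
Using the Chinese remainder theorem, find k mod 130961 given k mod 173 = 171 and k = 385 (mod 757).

173⁻¹ mod 757: 173·722 ≡ 1 (mod 757), so 173⁻¹ ≡ 722.
k = 171 + 173·((385 − 171)·722 mod 757) = 171 + 173·80 = 14011.
Check: 14011 mod 173 = 171, 14011 mod 757 = 385. ✓

14011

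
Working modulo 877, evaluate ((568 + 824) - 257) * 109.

58

568 + 824 = 1392 ≡ 515 (mod 877)
515 - 257 = 258
258 * 109 = 28122 ≡ 58 (mod 877)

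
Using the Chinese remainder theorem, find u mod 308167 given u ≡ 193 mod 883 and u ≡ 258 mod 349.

883⁻¹ mod 349: 883*266 ≡ 1 (mod 349), so 883⁻¹ ≡ 266.
u = 193 + 883*((258 − 193)*266 mod 349) = 193 + 883*189 = 167080.

167080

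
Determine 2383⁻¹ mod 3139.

Apply the Euclidean algorithm and back-substitute:
3139 = 1·2383 + 756
2383 = 3·756 + 115
756 = 6·115 + 66
115 = 1·66 + 49
66 = 1·49 + 17
49 = 2·17 + 15
17 = 1·15 + 2
15 = 7·2 + 1
2 = 2·1 + 0
gcd(2383, 3139) = 1, so the inverse exists.
Back-substitute for 1:
1 = 1·15 − 7·2
  = −7·17 + 8·15
  = 8·49 − 23·17
  = −23·66 + 31·49
  = 31·115 − 54·66
  = −54·756 + 355·115
  = 355·2383 − 1119·756
  = −1119·3139 + 1474·2383
So 2383⁻¹ ≡ 1474 (mod 3139).

1474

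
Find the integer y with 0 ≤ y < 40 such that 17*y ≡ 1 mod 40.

33

Run the extended Euclidean algorithm:
40 = 2·17 + 6
17 = 2·6 + 5
6 = 1·5 + 1
5 = 5·1 + 0
gcd(17, 40) = 1, so the inverse exists.
Back-substitute for 1:
1 = 1·6 − 1·5
  = −1·17 + 3·6
  = 3·40 − 7·17
So 17⁻¹ ≡ −7 ≡ 33 (mod 40).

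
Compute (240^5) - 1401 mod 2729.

1905

(240)^5 ≡ 577 (mod 2729)
577 - 1401 = -824 ≡ 1905 (mod 2729)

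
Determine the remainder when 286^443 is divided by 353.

294

Using repeated squaring:
286^1 ≡ 286 (mod 353)
286^2 ≡ 286^2 = 81796 ≡ 253 (mod 353)
286^4 ≡ 253^2 = 64009 ≡ 116 (mod 353)
286^8 ≡ 116^2 = 13456 ≡ 42 (mod 353)
286^16 ≡ 42^2 = 1764 ≡ 352 (mod 353)
286^32 ≡ 352^2 = 123904 ≡ 1 (mod 353)
286^64 ≡ 1^2 = 1 (mod 353)
286^128 ≡ 1^2 = 1 (mod 353)
286^256 ≡ 1^2 = 1 (mod 353)
286^443 = 286^256 * 286^128 * 286^32 * 286^16 * 286^8 * 286^2 * 286^1 ≡ 1 * 1 * 1 * 352 * 42 * 253 * 286 (mod 353).
Accumulate the product:
1 * 1 = 1
1 * 1 = 1
1 * 352 = 352
352 * 42 = 14784 ≡ 311
311 * 253 = 78683 ≡ 317
317 * 286 = 90662 ≡ 294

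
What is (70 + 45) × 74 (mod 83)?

44

70 + 45 = 115 ≡ 32 (mod 83)
32 × 74 = 2368 ≡ 44 (mod 83)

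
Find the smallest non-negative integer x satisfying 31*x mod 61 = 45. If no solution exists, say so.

29

gcd(31, 61) = 1, so a unique solution mod 61 exists.
31⁻¹ ≡ 2 (mod 61).
x ≡ 2*45 ≡ 29 (mod 61).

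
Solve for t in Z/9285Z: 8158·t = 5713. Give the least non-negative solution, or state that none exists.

7591

gcd(8158, 9285) = 1, so a unique solution mod 9285 exists.
8158⁻¹ ≡ 2002 (mod 9285).
t ≡ 2002·5713 ≡ 7591 (mod 9285).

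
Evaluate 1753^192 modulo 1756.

Using repeated squaring:
192 in binary is 11000000, i.e. 192 = 128 + 64.
1753^1 ≡ 1753 (mod 1756)
1753^2 ≡ 1753^2 = 3073009 ≡ 9 (mod 1756)
1753^4 ≡ 9^2 = 81 (mod 1756)
1753^8 ≡ 81^2 = 6561 ≡ 1293 (mod 1756)
1753^16 ≡ 1293^2 = 1671849 ≡ 137 (mod 1756)
1753^32 ≡ 137^2 = 18769 ≡ 1209 (mod 1756)
1753^64 ≡ 1209^2 = 1461681 ≡ 689 (mod 1756)
1753^128 ≡ 689^2 = 474721 ≡ 601 (mod 1756)
1753^192 = 1753^128 * 1753^64 ≡ 601 * 689 (mod 1756).
601 * 689 = 414089 ≡ 1429 (mod 1756).

1429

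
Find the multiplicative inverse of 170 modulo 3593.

Apply the Euclidean algorithm and back-substitute:
3593 = 21×170 + 23
170 = 7×23 + 9
23 = 2×9 + 5
9 = 1×5 + 4
5 = 1×4 + 1
4 = 4×1 + 0
gcd(170, 3593) = 1, so the inverse exists.
Bézout: 1 = 37×3593 − 782×170.
So 170⁻¹ ≡ −782 ≡ 2811 (mod 3593).

2811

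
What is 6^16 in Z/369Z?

By square-and-multiply:
6^1 ≡ 6 (mod 369)
6^2 ≡ 6^2 = 36 (mod 369)
6^4 ≡ 36^2 = 1296 ≡ 189 (mod 369)
6^8 ≡ 189^2 = 35721 ≡ 297 (mod 369)
6^16 ≡ 297^2 = 88209 ≡ 18 (mod 369)
So 6^16 ≡ 18 (mod 369).

18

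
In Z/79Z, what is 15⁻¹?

58

Run the extended Euclidean algorithm:
79 = 5·15 + 4
15 = 3·4 + 3
4 = 1·3 + 1
3 = 3·1 + 0
gcd(15, 79) = 1, so the inverse exists.
Bézout: 1 = 4·79 − 21·15.
So 15⁻¹ ≡ −21 ≡ 58 (mod 79).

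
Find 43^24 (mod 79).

Using repeated squaring:
24 in binary is 11000, i.e. 24 = 16 + 8.
43^1 ≡ 43 (mod 79)
43^2 ≡ 43^2 = 1849 ≡ 32 (mod 79)
43^4 ≡ 32^2 = 1024 ≡ 76 (mod 79)
43^8 ≡ 76^2 = 5776 ≡ 9 (mod 79)
43^16 ≡ 9^2 = 81 ≡ 2 (mod 79)
43^24 = 43^16 * 43^8 ≡ 2 * 9 (mod 79).
2 * 9 = 18 ≡ 18 (mod 79).

18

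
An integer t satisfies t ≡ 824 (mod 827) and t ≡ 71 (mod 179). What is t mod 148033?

827⁻¹ mod 179: 827×50 ≡ 1 (mod 179), so 827⁻¹ ≡ 50.
t = 824 + 827×((71 − 824)×50 mod 179) = 824 + 827×119 = 99237.

99237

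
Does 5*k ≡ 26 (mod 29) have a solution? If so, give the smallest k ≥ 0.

11

gcd(5, 29) = 1, so a unique solution mod 29 exists.
5⁻¹ ≡ 6 (mod 29).
k ≡ 6*26 ≡ 11 (mod 29).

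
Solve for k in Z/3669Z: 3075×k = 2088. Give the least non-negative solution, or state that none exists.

gcd(3075, 3669) = 3, and 3 | 2088, so solutions exist.
Divide through by 3: 1025×k mod 1223 = 696.
1025⁻¹ ≡ 105 (mod 1223).
k ≡ 105×696 ≡ 923 (mod 1223).
The smallest non-negative solution is k = 923.

923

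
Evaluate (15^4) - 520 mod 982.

23

(15)^4 ≡ 543 (mod 982)
543 - 520 = 23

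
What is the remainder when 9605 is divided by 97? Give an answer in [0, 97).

2

9605 = 99*97 + 2, so 9605 ≡ 2 (mod 97).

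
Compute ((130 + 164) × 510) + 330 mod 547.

392

130 + 164 = 294
294 × 510 = 149940 ≡ 62 (mod 547)
62 + 330 = 392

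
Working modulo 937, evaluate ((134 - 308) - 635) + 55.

183

134 - 308 = -174 ≡ 763 (mod 937)
763 - 635 = 128
128 + 55 = 183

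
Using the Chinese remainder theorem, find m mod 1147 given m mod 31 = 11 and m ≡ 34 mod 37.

31⁻¹ mod 37: 31·6 ≡ 1 (mod 37), so 31⁻¹ ≡ 6.
m = 11 + 31·((34 − 11)·6 mod 37) = 11 + 31·27 = 848.
Check: 848 mod 31 = 11, 848 mod 37 = 34. ✓

848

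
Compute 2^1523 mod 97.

Using repeated squaring:
1523 in binary is 10111110011, i.e. 1523 = 1024 + 256 + 128 + 64 + 32 + 16 + 2 + 1.
2^1 ≡ 2 (mod 97)
2^2 ≡ 2^2 = 4 (mod 97)
2^4 ≡ 4^2 = 16 (mod 97)
2^8 ≡ 16^2 = 256 ≡ 62 (mod 97)
2^16 ≡ 62^2 = 3844 ≡ 61 (mod 97)
2^32 ≡ 61^2 = 3721 ≡ 35 (mod 97)
2^64 ≡ 35^2 = 1225 ≡ 61 (mod 97)
2^128 ≡ 61^2 = 3721 ≡ 35 (mod 97)
2^256 ≡ 35^2 = 1225 ≡ 61 (mod 97)
2^512 ≡ 61^2 = 3721 ≡ 35 (mod 97)
2^1024 ≡ 35^2 = 1225 ≡ 61 (mod 97)
2^1523 = 2^1024 · 2^256 · 2^128 · 2^64 · 2^32 · 2^16 · 2^2 · 2^1 ≡ 61 · 61 · 35 · 61 · 35 · 61 · 4 · 2 (mod 97).
Accumulate the product:
61 · 61 = 3721 ≡ 35
35 · 35 = 1225 ≡ 61
61 · 61 = 3721 ≡ 35
35 · 35 = 1225 ≡ 61
61 · 61 = 3721 ≡ 35
35 · 4 = 140 ≡ 43
43 · 2 = 86

86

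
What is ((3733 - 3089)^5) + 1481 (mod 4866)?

3733 - 3089 = 644
(644)^5 ≡ 2210 (mod 4866)
2210 + 1481 = 3691

3691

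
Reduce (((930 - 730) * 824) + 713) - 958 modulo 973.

930 - 730 = 200
200 * 824 = 164800 ≡ 363 (mod 973)
363 + 713 = 1076 ≡ 103 (mod 973)
103 - 958 = -855 ≡ 118 (mod 973)

118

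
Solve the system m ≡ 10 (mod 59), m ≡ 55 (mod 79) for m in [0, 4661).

3373

59⁻¹ mod 79: 59·75 ≡ 1 (mod 79), so 59⁻¹ ≡ 75.
m = 10 + 59·((55 − 10)·75 mod 79) = 10 + 59·57 = 3373.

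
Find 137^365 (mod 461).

23

Using repeated squaring:
365 in binary is 101101101, i.e. 365 = 256 + 64 + 32 + 8 + 4 + 1.
137^1 ≡ 137 (mod 461)
137^2 ≡ 137^2 = 18769 ≡ 329 (mod 461)
137^4 ≡ 329^2 = 108241 ≡ 367 (mod 461)
137^8 ≡ 367^2 = 134689 ≡ 77 (mod 461)
137^16 ≡ 77^2 = 5929 ≡ 397 (mod 461)
137^32 ≡ 397^2 = 157609 ≡ 408 (mod 461)
137^64 ≡ 408^2 = 166464 ≡ 43 (mod 461)
137^128 ≡ 43^2 = 1849 ≡ 5 (mod 461)
137^256 ≡ 5^2 = 25 (mod 461)
137^365 = 137^256 · 137^64 · 137^32 · 137^8 · 137^4 · 137^1 ≡ 25 · 43 · 408 · 77 · 367 · 137 (mod 461).
Accumulate the product:
25 · 43 = 1075 ≡ 153
153 · 408 = 62424 ≡ 189
189 · 77 = 14553 ≡ 262
262 · 367 = 96154 ≡ 266
266 · 137 = 36442 ≡ 23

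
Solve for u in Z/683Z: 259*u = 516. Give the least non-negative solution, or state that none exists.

gcd(259, 683) = 1, so a unique solution mod 683 exists.
259⁻¹ ≡ 327 (mod 683).
u ≡ 327*516 ≡ 31 (mod 683).

31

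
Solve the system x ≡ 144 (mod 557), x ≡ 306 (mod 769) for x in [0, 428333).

557⁻¹ mod 769: 557*584 ≡ 1 (mod 769), so 557⁻¹ ≡ 584.
x = 144 + 557*((306 − 144)*584 mod 769) = 144 + 557*21 = 11841.
Check: 11841 mod 557 = 144, 11841 mod 769 = 306. ✓

11841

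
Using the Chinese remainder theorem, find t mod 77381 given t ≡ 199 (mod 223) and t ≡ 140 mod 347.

223⁻¹ mod 347: 223×333 ≡ 1 (mod 347), so 223⁻¹ ≡ 333.
t = 199 + 223×((140 − 199)×333 mod 347) = 199 + 223×132 = 29635.

29635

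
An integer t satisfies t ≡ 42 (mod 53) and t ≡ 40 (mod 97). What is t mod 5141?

4017

53⁻¹ mod 97: 53×11 ≡ 1 (mod 97), so 53⁻¹ ≡ 11.
t = 42 + 53×((40 − 42)×11 mod 97) = 42 + 53×75 = 4017.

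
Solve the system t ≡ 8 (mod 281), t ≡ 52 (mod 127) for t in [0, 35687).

281⁻¹ mod 127: 281×80 ≡ 1 (mod 127), so 281⁻¹ ≡ 80.
t = 8 + 281×((52 − 8)×80 mod 127) = 8 + 281×91 = 25579.

25579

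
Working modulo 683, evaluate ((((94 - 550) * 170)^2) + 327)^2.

94 - 550 = -456 ≡ 227 (mod 683)
227 * 170 = 38590 ≡ 342 (mod 683)
(342)^2 ≡ 171 (mod 683)
171 + 327 = 498
(498)^2 ≡ 75 (mod 683)

75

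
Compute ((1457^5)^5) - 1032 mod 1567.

316

(1457)^5 ≡ 1055 (mod 1567)
(1055)^5 ≡ 1348 (mod 1567)
1348 - 1032 = 316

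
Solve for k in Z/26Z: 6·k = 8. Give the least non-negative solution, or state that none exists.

10

gcd(6, 26) = 2, and 2 | 8, so solutions exist.
Divide through by 2: 3·k mod 13 = 4.
3⁻¹ ≡ 9 (mod 13).
k ≡ 9·4 ≡ 10 (mod 13).
The smallest non-negative solution is k = 10.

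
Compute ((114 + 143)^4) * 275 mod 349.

2

114 + 143 = 257
(257)^4 ≡ 66 (mod 349)
66 * 275 = 18150 ≡ 2 (mod 349)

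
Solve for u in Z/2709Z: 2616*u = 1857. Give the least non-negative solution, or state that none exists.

gcd(2616, 2709) = 3, and 3 | 1857, so solutions exist.
Divide through by 3: 872*u ≡ 619 (mod 903).
872⁻¹ ≡ 233 (mod 903).
u ≡ 233*619 ≡ 650 (mod 903).
The smallest non-negative solution is u = 650.

650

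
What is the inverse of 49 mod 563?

23

563 = 11·49 + 24
49 = 2·24 + 1
24 = 24·1 + 0
gcd(49, 563) = 1, so the inverse exists.
Back-substitute for 1:
1 = 1·49 − 2·24
  = −2·563 + 23·49
So 49⁻¹ ≡ 23 (mod 563).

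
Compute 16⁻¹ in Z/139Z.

139 = 8*16 + 11
16 = 1*11 + 5
11 = 2*5 + 1
5 = 5*1 + 0
gcd(16, 139) = 1, so the inverse exists.
Back-substitute for 1:
1 = 1*11 − 2*5
  = −2*16 + 3*11
  = 3*139 − 26*16
So 16⁻¹ ≡ −26 ≡ 113 (mod 139).

113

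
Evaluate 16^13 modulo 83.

27

Compute successive squares:
16^1 ≡ 16 (mod 83)
16^2 ≡ 16^2 = 256 ≡ 7 (mod 83)
16^4 ≡ 7^2 = 49 (mod 83)
16^8 ≡ 49^2 = 2401 ≡ 77 (mod 83)
16^13 = 16^8 · 16^4 · 16^1 ≡ 77 · 49 · 16 (mod 83).
Accumulate the product:
77 · 49 = 3773 ≡ 38
38 · 16 = 608 ≡ 27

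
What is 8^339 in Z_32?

Using repeated squaring:
339 in binary is 101010011, i.e. 339 = 256 + 64 + 16 + 2 + 1.
8^1 ≡ 8 (mod 32)
8^2 ≡ 8^2 = 64 ≡ 0 (mod 32)
8^4 ≡ 0^2 = 0 (mod 32)
8^8 ≡ 0^2 = 0 (mod 32)
8^16 ≡ 0^2 = 0 (mod 32)
8^32 ≡ 0^2 = 0 (mod 32)
8^64 ≡ 0^2 = 0 (mod 32)
8^128 ≡ 0^2 = 0 (mod 32)
8^256 ≡ 0^2 = 0 (mod 32)
8^339 = 8^256 × 8^64 × 8^16 × 8^2 × 8^1 ≡ 0 × 0 × 0 × 0 × 8 (mod 32).
Accumulate the product:
0 × 0 = 0
0 × 0 = 0
0 × 0 = 0
0 × 8 = 0

0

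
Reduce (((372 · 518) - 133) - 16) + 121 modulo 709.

372 · 518 = 192696 ≡ 557 (mod 709)
557 - 133 = 424
424 - 16 = 408
408 + 121 = 529

529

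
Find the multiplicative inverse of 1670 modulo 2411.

By the extended Euclidean algorithm:
2411 = 1·1670 + 741
1670 = 2·741 + 188
741 = 3·188 + 177
188 = 1·177 + 11
177 = 16·11 + 1
11 = 11·1 + 0
gcd(1670, 2411) = 1, so the inverse exists.
Back-substitute for 1:
1 = 1·177 − 16·11
  = −16·188 + 17·177
  = 17·741 − 67·188
  = −67·1670 + 151·741
  = 151·2411 − 218·1670
So 1670⁻¹ ≡ −218 ≡ 2193 (mod 2411).

2193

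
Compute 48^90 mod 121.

45

90 in binary is 1011010, i.e. 90 = 64 + 16 + 8 + 2.
48^1 ≡ 48 (mod 121)
48^2 ≡ 48^2 = 2304 ≡ 5 (mod 121)
48^4 ≡ 5^2 = 25 (mod 121)
48^8 ≡ 25^2 = 625 ≡ 20 (mod 121)
48^16 ≡ 20^2 = 400 ≡ 37 (mod 121)
48^32 ≡ 37^2 = 1369 ≡ 38 (mod 121)
48^64 ≡ 38^2 = 1444 ≡ 113 (mod 121)
48^90 = 48^64 * 48^16 * 48^8 * 48^2 ≡ 113 * 37 * 20 * 5 (mod 121).
Accumulate the product:
113 * 37 = 4181 ≡ 67
67 * 20 = 1340 ≡ 9
9 * 5 = 45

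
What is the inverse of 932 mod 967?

967 = 1*932 + 35
932 = 26*35 + 22
35 = 1*22 + 13
22 = 1*13 + 9
13 = 1*9 + 4
9 = 2*4 + 1
4 = 4*1 + 0
gcd(932, 967) = 1, so the inverse exists.
Back-substitute for 1:
1 = 1*9 − 2*4
  = −2*13 + 3*9
  = 3*22 − 5*13
  = −5*35 + 8*22
  = 8*932 − 213*35
  = −213*967 + 221*932
So 932⁻¹ ≡ 221 (mod 967).

221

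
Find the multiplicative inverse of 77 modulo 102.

53

102 = 1·77 + 25
77 = 3·25 + 2
25 = 12·2 + 1
2 = 2·1 + 0
gcd(77, 102) = 1, so the inverse exists.
Bézout: 1 = 37·102 − 49·77.
So 77⁻¹ ≡ −49 ≡ 53 (mod 102).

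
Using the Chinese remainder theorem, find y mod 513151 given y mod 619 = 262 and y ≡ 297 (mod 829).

619⁻¹ mod 829: 619*75 ≡ 1 (mod 829), so 619⁻¹ ≡ 75.
y = 262 + 619*((297 − 262)*75 mod 829) = 262 + 619*138 = 85684.

85684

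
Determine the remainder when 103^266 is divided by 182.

103^1 ≡ 103 (mod 182)
103^2 ≡ 103^2 = 10609 ≡ 53 (mod 182)
103^4 ≡ 53^2 = 2809 ≡ 79 (mod 182)
103^8 ≡ 79^2 = 6241 ≡ 53 (mod 182)
103^16 ≡ 53^2 = 2809 ≡ 79 (mod 182)
103^32 ≡ 79^2 = 6241 ≡ 53 (mod 182)
103^64 ≡ 53^2 = 2809 ≡ 79 (mod 182)
103^128 ≡ 79^2 = 6241 ≡ 53 (mod 182)
103^256 ≡ 53^2 = 2809 ≡ 79 (mod 182)
103^266 = 103^256 × 103^8 × 103^2 ≡ 79 × 53 × 53 (mod 182).
Accumulate the product:
79 × 53 = 4187 ≡ 1
1 × 53 = 53

53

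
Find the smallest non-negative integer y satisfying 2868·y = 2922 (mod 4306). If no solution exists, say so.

gcd(2868, 4306) = 2, and 2 | 2922, so solutions exist.
Divide through by 2: 1434·y ≡ 1461 (mod 2153).
1434⁻¹ ≡ 1614 (mod 2153).
y ≡ 1614·1461 ≡ 519 (mod 2153).
The smallest non-negative solution is y = 519.

519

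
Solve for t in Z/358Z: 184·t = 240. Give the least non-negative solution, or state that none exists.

48

gcd(184, 358) = 2, and 2 | 240, so solutions exist.
Divide through by 2: 92·t mod 179 = 120.
92⁻¹ ≡ 72 (mod 179).
t ≡ 72·120 ≡ 48 (mod 179).
The smallest non-negative solution is t = 48.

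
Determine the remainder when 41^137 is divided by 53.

By square-and-multiply:
137 in binary is 10001001, i.e. 137 = 128 + 8 + 1.
41^1 ≡ 41 (mod 53)
41^2 ≡ 41^2 = 1681 ≡ 38 (mod 53)
41^4 ≡ 38^2 = 1444 ≡ 13 (mod 53)
41^8 ≡ 13^2 = 169 ≡ 10 (mod 53)
41^16 ≡ 10^2 = 100 ≡ 47 (mod 53)
41^32 ≡ 47^2 = 2209 ≡ 36 (mod 53)
41^64 ≡ 36^2 = 1296 ≡ 24 (mod 53)
41^128 ≡ 24^2 = 576 ≡ 46 (mod 53)
41^137 = 41^128 · 41^8 · 41^1 ≡ 46 · 10 · 41 (mod 53).
Accumulate the product:
46 · 10 = 460 ≡ 36
36 · 41 = 1476 ≡ 45

45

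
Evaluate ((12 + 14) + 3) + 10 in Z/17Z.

5

12 + 14 = 26 ≡ 9 (mod 17)
9 + 3 = 12
12 + 10 = 22 ≡ 5 (mod 17)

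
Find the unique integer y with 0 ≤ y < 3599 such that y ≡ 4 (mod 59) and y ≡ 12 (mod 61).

3367

59⁻¹ mod 61: 59*30 ≡ 1 (mod 61), so 59⁻¹ ≡ 30.
y = 4 + 59*((12 − 4)*30 mod 61) = 4 + 59*57 = 3367.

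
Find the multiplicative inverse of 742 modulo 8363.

3911

Run the extended Euclidean algorithm:
8363 = 11*742 + 201
742 = 3*201 + 139
201 = 1*139 + 62
139 = 2*62 + 15
62 = 4*15 + 2
15 = 7*2 + 1
2 = 2*1 + 0
gcd(742, 8363) = 1, so the inverse exists.
Back-substitute for 1:
1 = 1*15 − 7*2
  = −7*62 + 29*15
  = 29*139 − 65*62
  = −65*201 + 94*139
  = 94*742 − 347*201
  = −347*8363 + 3911*742
So 742⁻¹ ≡ 3911 (mod 8363).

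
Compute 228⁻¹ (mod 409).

235

Run the extended Euclidean algorithm:
409 = 1*228 + 181
228 = 1*181 + 47
181 = 3*47 + 40
47 = 1*40 + 7
40 = 5*7 + 5
7 = 1*5 + 2
5 = 2*2 + 1
2 = 2*1 + 0
gcd(228, 409) = 1, so the inverse exists.
Back-substitute for 1:
1 = 1*5 − 2*2
  = −2*7 + 3*5
  = 3*40 − 17*7
  = −17*47 + 20*40
  = 20*181 − 77*47
  = −77*228 + 97*181
  = 97*409 − 174*228
So 228⁻¹ ≡ −174 ≡ 235 (mod 409).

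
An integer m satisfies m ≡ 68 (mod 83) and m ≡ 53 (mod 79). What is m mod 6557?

83⁻¹ mod 79: 83*20 ≡ 1 (mod 79), so 83⁻¹ ≡ 20.
m = 68 + 83*((53 − 68)*20 mod 79) = 68 + 83*16 = 1396.

1396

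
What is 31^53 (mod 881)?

By square-and-multiply:
31^1 ≡ 31 (mod 881)
31^2 ≡ 31^2 = 961 ≡ 80 (mod 881)
31^4 ≡ 80^2 = 6400 ≡ 233 (mod 881)
31^8 ≡ 233^2 = 54289 ≡ 548 (mod 881)
31^16 ≡ 548^2 = 300304 ≡ 764 (mod 881)
31^32 ≡ 764^2 = 583696 ≡ 474 (mod 881)
31^53 = 31^32 × 31^16 × 31^4 × 31^1 ≡ 474 × 764 × 233 × 31 (mod 881).
Accumulate the product:
474 × 764 = 362136 ≡ 45
45 × 233 = 10485 ≡ 794
794 × 31 = 24614 ≡ 827

827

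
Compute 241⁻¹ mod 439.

388

439 = 1×241 + 198
241 = 1×198 + 43
198 = 4×43 + 26
43 = 1×26 + 17
26 = 1×17 + 9
17 = 1×9 + 8
9 = 1×8 + 1
8 = 8×1 + 0
gcd(241, 439) = 1, so the inverse exists.
Back-substitute for 1:
1 = 1×9 − 1×8
  = −1×17 + 2×9
  = 2×26 − 3×17
  = −3×43 + 5×26
  = 5×198 − 23×43
  = −23×241 + 28×198
  = 28×439 − 51×241
So 241⁻¹ ≡ −51 ≡ 388 (mod 439).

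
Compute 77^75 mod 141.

75 in binary is 1001011, i.e. 75 = 64 + 8 + 2 + 1.
77^1 ≡ 77 (mod 141)
77^2 ≡ 77^2 = 5929 ≡ 7 (mod 141)
77^4 ≡ 7^2 = 49 (mod 141)
77^8 ≡ 49^2 = 2401 ≡ 4 (mod 141)
77^16 ≡ 4^2 = 16 (mod 141)
77^32 ≡ 16^2 = 256 ≡ 115 (mod 141)
77^64 ≡ 115^2 = 13225 ≡ 112 (mod 141)
77^75 = 77^64 · 77^8 · 77^2 · 77^1 ≡ 112 · 4 · 7 · 77 (mod 141).
Accumulate the product:
112 · 4 = 448 ≡ 25
25 · 7 = 175 ≡ 34
34 · 77 = 2618 ≡ 80

80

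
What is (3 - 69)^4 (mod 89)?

3 - 69 = -66 ≡ 23 (mod 89)
(23)^4 ≡ 25 (mod 89)

25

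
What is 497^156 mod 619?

156 in binary is 10011100, i.e. 156 = 128 + 16 + 8 + 4.
497^1 ≡ 497 (mod 619)
497^2 ≡ 497^2 = 247009 ≡ 28 (mod 619)
497^4 ≡ 28^2 = 784 ≡ 165 (mod 619)
497^8 ≡ 165^2 = 27225 ≡ 608 (mod 619)
497^16 ≡ 608^2 = 369664 ≡ 121 (mod 619)
497^32 ≡ 121^2 = 14641 ≡ 404 (mod 619)
497^64 ≡ 404^2 = 163216 ≡ 419 (mod 619)
497^128 ≡ 419^2 = 175561 ≡ 384 (mod 619)
497^156 = 497^128 × 497^16 × 497^8 × 497^4 ≡ 384 × 121 × 608 × 165 (mod 619).
Accumulate the product:
384 × 121 = 46464 ≡ 39
39 × 608 = 23712 ≡ 190
190 × 165 = 31350 ≡ 400

400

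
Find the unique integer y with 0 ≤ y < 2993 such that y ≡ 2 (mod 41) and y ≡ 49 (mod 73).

2093

41⁻¹ mod 73: 41*57 ≡ 1 (mod 73), so 41⁻¹ ≡ 57.
y = 2 + 41*((49 − 2)*57 mod 73) = 2 + 41*51 = 2093.
Check: 2093 mod 41 = 2, 2093 mod 73 = 49. ✓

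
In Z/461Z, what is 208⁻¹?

379

461 = 2×208 + 45
208 = 4×45 + 28
45 = 1×28 + 17
28 = 1×17 + 11
17 = 1×11 + 6
11 = 1×6 + 5
6 = 1×5 + 1
5 = 5×1 + 0
gcd(208, 461) = 1, so the inverse exists.
Back-substitute for 1:
1 = 1×6 − 1×5
  = −1×11 + 2×6
  = 2×17 − 3×11
  = −3×28 + 5×17
  = 5×45 − 8×28
  = −8×208 + 37×45
  = 37×461 − 82×208
So 208⁻¹ ≡ −82 ≡ 379 (mod 461).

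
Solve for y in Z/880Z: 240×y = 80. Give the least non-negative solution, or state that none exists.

gcd(240, 880) = 80, and 80 | 80, so solutions exist.
Divide through by 80: 3×y mod 11 = 1.
3⁻¹ ≡ 4 (mod 11).
y ≡ 4×1 ≡ 4 (mod 11).
The smallest non-negative solution is y = 4.

4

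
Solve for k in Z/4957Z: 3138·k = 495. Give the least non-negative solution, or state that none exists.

gcd(3138, 4957) = 1, so a unique solution mod 4957 exists.
3138⁻¹ ≡ 2766 (mod 4957).
k ≡ 2766·495 ≡ 1038 (mod 4957).

1038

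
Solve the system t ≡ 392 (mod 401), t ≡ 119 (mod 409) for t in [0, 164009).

401⁻¹ mod 409: 401*51 ≡ 1 (mod 409), so 401⁻¹ ≡ 51.
t = 392 + 401*((119 − 392)*51 mod 409) = 392 + 401*392 = 157584.
Check: 157584 mod 401 = 392, 157584 mod 409 = 119. ✓

157584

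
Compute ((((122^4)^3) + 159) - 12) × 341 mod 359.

(122)^4 ≡ 300 (mod 359)
(300)^3 ≡ 328 (mod 359)
328 + 159 = 487 ≡ 128 (mod 359)
128 - 12 = 116
116 × 341 = 39556 ≡ 66 (mod 359)

66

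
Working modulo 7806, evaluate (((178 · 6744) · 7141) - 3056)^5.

178 · 6744 = 1200432 ≡ 6114 (mod 7806)
6114 · 7141 = 43660074 ≡ 1116 (mod 7806)
1116 - 3056 = -1940 ≡ 5866 (mod 7806)
(5866)^5 ≡ 4888 (mod 7806)

4888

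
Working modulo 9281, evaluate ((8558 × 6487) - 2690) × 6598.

5157

8558 × 6487 = 55515746 ≡ 6085 (mod 9281)
6085 - 2690 = 3395
3395 × 6598 = 22400210 ≡ 5157 (mod 9281)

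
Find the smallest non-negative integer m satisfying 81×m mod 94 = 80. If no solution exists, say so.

30

gcd(81, 94) = 1, so a unique solution mod 94 exists.
81⁻¹ ≡ 65 (mod 94).
m ≡ 65×80 ≡ 30 (mod 94).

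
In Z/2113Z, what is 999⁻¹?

Run the extended Euclidean algorithm:
2113 = 2×999 + 115
999 = 8×115 + 79
115 = 1×79 + 36
79 = 2×36 + 7
36 = 5×7 + 1
7 = 7×1 + 0
gcd(999, 2113) = 1, so the inverse exists.
Back-substitute for 1:
1 = 1×36 − 5×7
  = −5×79 + 11×36
  = 11×115 − 16×79
  = −16×999 + 139×115
  = 139×2113 − 294×999
So 999⁻¹ ≡ −294 ≡ 1819 (mod 2113).

1819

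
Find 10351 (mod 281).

235

10351 = 36*281 + 235, so 10351 ≡ 235 (mod 281).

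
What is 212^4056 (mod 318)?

4056 in binary is 111111011000, i.e. 4056 = 2048 + 1024 + 512 + 256 + 128 + 64 + 16 + 8.
212^1 ≡ 212 (mod 318)
212^2 ≡ 212^2 = 44944 ≡ 106 (mod 318)
212^4 ≡ 106^2 = 11236 ≡ 106 (mod 318)
212^8 ≡ 106^2 = 11236 ≡ 106 (mod 318)
212^16 ≡ 106^2 = 11236 ≡ 106 (mod 318)
212^32 ≡ 106^2 = 11236 ≡ 106 (mod 318)
212^64 ≡ 106^2 = 11236 ≡ 106 (mod 318)
212^128 ≡ 106^2 = 11236 ≡ 106 (mod 318)
212^256 ≡ 106^2 = 11236 ≡ 106 (mod 318)
212^512 ≡ 106^2 = 11236 ≡ 106 (mod 318)
212^1024 ≡ 106^2 = 11236 ≡ 106 (mod 318)
212^2048 ≡ 106^2 = 11236 ≡ 106 (mod 318)
212^4056 = 212^2048 * 212^1024 * 212^512 * 212^256 * 212^128 * 212^64 * 212^16 * 212^8 ≡ 106 * 106 * 106 * 106 * 106 * 106 * 106 * 106 (mod 318).
Accumulate the product:
106 * 106 = 11236 ≡ 106
106 * 106 = 11236 ≡ 106
106 * 106 = 11236 ≡ 106
106 * 106 = 11236 ≡ 106
106 * 106 = 11236 ≡ 106
106 * 106 = 11236 ≡ 106
106 * 106 = 11236 ≡ 106

106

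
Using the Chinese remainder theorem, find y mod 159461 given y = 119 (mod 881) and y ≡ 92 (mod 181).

60908

881⁻¹ mod 181: 881×98 ≡ 1 (mod 181), so 881⁻¹ ≡ 98.
y = 119 + 881×((92 − 119)×98 mod 181) = 119 + 881×69 = 60908.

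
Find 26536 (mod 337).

250

26536 = 78×337 + 250, so 26536 ≡ 250 (mod 337).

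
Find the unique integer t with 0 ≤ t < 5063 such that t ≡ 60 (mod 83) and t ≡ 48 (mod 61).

475

83⁻¹ mod 61: 83·25 ≡ 1 (mod 61), so 83⁻¹ ≡ 25.
t = 60 + 83·((48 − 60)·25 mod 61) = 60 + 83·5 = 475.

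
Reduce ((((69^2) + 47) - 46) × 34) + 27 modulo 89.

(69)^2 ≡ 44 (mod 89)
44 + 47 = 91 ≡ 2 (mod 89)
2 - 46 = -44 ≡ 45 (mod 89)
45 × 34 = 1530 ≡ 17 (mod 89)
17 + 27 = 44

44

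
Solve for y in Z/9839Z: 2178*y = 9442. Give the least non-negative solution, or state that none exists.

gcd(2178, 9839) = 1, so a unique solution mod 9839 exists.
2178⁻¹ ≡ 4531 (mod 9839).
y ≡ 4531*9442 ≡ 1730 (mod 9839).

1730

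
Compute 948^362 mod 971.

By square-and-multiply:
362 in binary is 101101010, i.e. 362 = 256 + 64 + 32 + 8 + 2.
948^1 ≡ 948 (mod 971)
948^2 ≡ 948^2 = 898704 ≡ 529 (mod 971)
948^4 ≡ 529^2 = 279841 ≡ 193 (mod 971)
948^8 ≡ 193^2 = 37249 ≡ 351 (mod 971)
948^16 ≡ 351^2 = 123201 ≡ 855 (mod 971)
948^32 ≡ 855^2 = 731025 ≡ 833 (mod 971)
948^64 ≡ 833^2 = 693889 ≡ 595 (mod 971)
948^128 ≡ 595^2 = 354025 ≡ 581 (mod 971)
948^256 ≡ 581^2 = 337561 ≡ 624 (mod 971)
948^362 = 948^256 · 948^64 · 948^32 · 948^8 · 948^2 ≡ 624 · 595 · 833 · 351 · 529 (mod 971).
Accumulate the product:
624 · 595 = 371280 ≡ 358
358 · 833 = 298214 ≡ 117
117 · 351 = 41067 ≡ 285
285 · 529 = 150765 ≡ 260

260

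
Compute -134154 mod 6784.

1526

-134154 = -20*6784 + 1526, so -134154 ≡ 1526 (mod 6784).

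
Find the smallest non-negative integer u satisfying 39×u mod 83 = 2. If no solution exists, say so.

gcd(39, 83) = 1, so a unique solution mod 83 exists.
39⁻¹ ≡ 66 (mod 83).
u ≡ 66×2 ≡ 49 (mod 83).

49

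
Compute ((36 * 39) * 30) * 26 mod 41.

10

36 * 39 = 1404 ≡ 10 (mod 41)
10 * 30 = 300 ≡ 13 (mod 41)
13 * 26 = 338 ≡ 10 (mod 41)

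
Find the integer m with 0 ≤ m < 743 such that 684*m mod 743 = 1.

By the extended Euclidean algorithm:
743 = 1*684 + 59
684 = 11*59 + 35
59 = 1*35 + 24
35 = 1*24 + 11
24 = 2*11 + 2
11 = 5*2 + 1
2 = 2*1 + 0
gcd(684, 743) = 1, so the inverse exists.
Bézout: 1 = −313*743 + 340*684.
So 684⁻¹ ≡ 340 (mod 743).

340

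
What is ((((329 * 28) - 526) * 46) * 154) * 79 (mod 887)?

329 * 28 = 9212 ≡ 342 (mod 887)
342 - 526 = -184 ≡ 703 (mod 887)
703 * 46 = 32338 ≡ 406 (mod 887)
406 * 154 = 62524 ≡ 434 (mod 887)
434 * 79 = 34286 ≡ 580 (mod 887)

580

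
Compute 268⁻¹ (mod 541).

216

541 = 2×268 + 5
268 = 53×5 + 3
5 = 1×3 + 2
3 = 1×2 + 1
2 = 2×1 + 0
gcd(268, 541) = 1, so the inverse exists.
Back-substitute for 1:
1 = 1×3 − 1×2
  = −1×5 + 2×3
  = 2×268 − 107×5
  = −107×541 + 216×268
So 268⁻¹ ≡ 216 (mod 541).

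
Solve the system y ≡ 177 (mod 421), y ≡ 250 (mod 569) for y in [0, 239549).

421⁻¹ mod 569: 421*173 ≡ 1 (mod 569), so 421⁻¹ ≡ 173.
y = 177 + 421*((250 − 177)*173 mod 569) = 177 + 421*111 = 46908.

46908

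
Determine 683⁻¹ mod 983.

154

983 = 1·683 + 300
683 = 2·300 + 83
300 = 3·83 + 51
83 = 1·51 + 32
51 = 1·32 + 19
32 = 1·19 + 13
19 = 1·13 + 6
13 = 2·6 + 1
6 = 6·1 + 0
gcd(683, 983) = 1, so the inverse exists.
Back-substitute for 1:
1 = 1·13 − 2·6
  = −2·19 + 3·13
  = 3·32 − 5·19
  = −5·51 + 8·32
  = 8·83 − 13·51
  = −13·300 + 47·83
  = 47·683 − 107·300
  = −107·983 + 154·683
So 683⁻¹ ≡ 154 (mod 983).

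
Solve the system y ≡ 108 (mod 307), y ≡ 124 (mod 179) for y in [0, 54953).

307⁻¹ mod 179: 307×7 ≡ 1 (mod 179), so 307⁻¹ ≡ 7.
y = 108 + 307×((124 − 108)×7 mod 179) = 108 + 307×112 = 34492.
Check: 34492 mod 307 = 108, 34492 mod 179 = 124. ✓

34492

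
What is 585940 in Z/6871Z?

585940 = 85×6871 + 1905, so 585940 ≡ 1905 (mod 6871).

1905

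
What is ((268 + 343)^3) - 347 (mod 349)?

268 + 343 = 611 ≡ 262 (mod 349)
(262)^3 ≡ 60 (mod 349)
60 - 347 = -287 ≡ 62 (mod 349)

62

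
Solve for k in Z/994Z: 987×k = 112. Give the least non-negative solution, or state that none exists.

126

gcd(987, 994) = 7, and 7 | 112, so solutions exist.
Divide through by 7: 141×k ≡ 16 mod 142.
141⁻¹ ≡ 141 (mod 142).
k ≡ 141×16 ≡ 126 (mod 142).
The smallest non-negative solution is k = 126.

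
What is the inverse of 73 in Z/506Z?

305

Run the extended Euclidean algorithm:
506 = 6×73 + 68
73 = 1×68 + 5
68 = 13×5 + 3
5 = 1×3 + 2
3 = 1×2 + 1
2 = 2×1 + 0
gcd(73, 506) = 1, so the inverse exists.
Bézout: 1 = 29×506 − 201×73.
So 73⁻¹ ≡ −201 ≡ 305 (mod 506).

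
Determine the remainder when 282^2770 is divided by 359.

By square-and-multiply:
2770 in binary is 101011010010, i.e. 2770 = 2048 + 512 + 128 + 64 + 16 + 2.
282^1 ≡ 282 (mod 359)
282^2 ≡ 282^2 = 79524 ≡ 185 (mod 359)
282^4 ≡ 185^2 = 34225 ≡ 120 (mod 359)
282^8 ≡ 120^2 = 14400 ≡ 40 (mod 359)
282^16 ≡ 40^2 = 1600 ≡ 164 (mod 359)
282^32 ≡ 164^2 = 26896 ≡ 330 (mod 359)
282^64 ≡ 330^2 = 108900 ≡ 123 (mod 359)
282^128 ≡ 123^2 = 15129 ≡ 51 (mod 359)
282^256 ≡ 51^2 = 2601 ≡ 88 (mod 359)
282^512 ≡ 88^2 = 7744 ≡ 205 (mod 359)
282^1024 ≡ 205^2 = 42025 ≡ 22 (mod 359)
282^2048 ≡ 22^2 = 484 ≡ 125 (mod 359)
282^2770 = 282^2048 · 282^512 · 282^128 · 282^64 · 282^16 · 282^2 ≡ 125 · 205 · 51 · 123 · 164 · 185 (mod 359).
Accumulate the product:
125 · 205 = 25625 ≡ 136
136 · 51 = 6936 ≡ 115
115 · 123 = 14145 ≡ 144
144 · 164 = 23616 ≡ 281
281 · 185 = 51985 ≡ 289

289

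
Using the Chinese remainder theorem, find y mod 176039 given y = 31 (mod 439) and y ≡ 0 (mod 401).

115488

439⁻¹ mod 401: 439·95 ≡ 1 (mod 401), so 439⁻¹ ≡ 95.
y = 31 + 439·((0 − 31)·95 mod 401) = 31 + 439·263 = 115488.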